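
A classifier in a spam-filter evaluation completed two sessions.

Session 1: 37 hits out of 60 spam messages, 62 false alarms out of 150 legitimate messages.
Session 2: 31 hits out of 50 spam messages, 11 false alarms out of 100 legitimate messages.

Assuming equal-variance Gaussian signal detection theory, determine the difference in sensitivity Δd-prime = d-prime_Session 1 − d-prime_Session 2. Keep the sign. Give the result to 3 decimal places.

Δd-prime = -1.016

Session 1: z(0.6167) = 0.2968, z(0.4133) = -0.2191, d' = 0.5159
Session 2: z(0.6200) = 0.3055, z(0.1100) = -1.2265, d' = 1.5320
Δd' = d'_Session 1 − d'_Session 2 = 0.5159 − 1.5320 = -1.0161
Session 2 has the higher sensitivity.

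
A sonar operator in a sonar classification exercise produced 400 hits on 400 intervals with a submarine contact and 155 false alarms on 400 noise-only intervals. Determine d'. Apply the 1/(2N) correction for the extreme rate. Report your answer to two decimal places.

d' = 3.31

The hit rate is 400/400 = 1, so apply the 1/(2N) correction: H → 1 − 1/(2·400) = 0.99875.
z(H) = z(0.99875) = 3.023
z(FA) = z(0.38750) = -0.286
d' = 3.023 − (-0.286) = 3.309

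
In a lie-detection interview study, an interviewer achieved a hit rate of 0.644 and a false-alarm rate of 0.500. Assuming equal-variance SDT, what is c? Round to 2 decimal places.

c = -0.18

z(H) = z(0.644) = 0.3692
z(FA) = z(0.500) = 0.0000
c = −½·[z(H) + z(FA)] = −0.5 × (0.3692 + 0.0000) = -0.1846
c < 0: the interviewer has a liberal response bias.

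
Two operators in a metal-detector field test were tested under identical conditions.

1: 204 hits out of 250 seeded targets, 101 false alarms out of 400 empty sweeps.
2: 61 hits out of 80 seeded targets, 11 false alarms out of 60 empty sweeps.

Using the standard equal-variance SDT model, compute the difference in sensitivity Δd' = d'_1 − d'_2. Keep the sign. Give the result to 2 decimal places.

Δd' = -0.05

1: z(0.8160) = 0.900, z(0.2525) = -0.667, d' = 1.567
2: z(0.7625) = 0.714, z(0.1833) = -0.903, d' = 1.617
Δd' = d'_1 − d'_2 = 1.567 − 1.617 = -0.050
2 has the higher sensitivity.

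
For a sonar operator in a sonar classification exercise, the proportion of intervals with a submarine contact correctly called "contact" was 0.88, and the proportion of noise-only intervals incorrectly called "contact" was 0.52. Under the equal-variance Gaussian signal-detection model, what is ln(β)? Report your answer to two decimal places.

Φ⁻¹(H) = Φ⁻¹(0.88) = 1.175
Φ⁻¹(FA) = Φ⁻¹(0.52) = 0.050
ln β = −½·[z(H)² − z(FA)²] = −0.5 × (1.381 − 0.003) = -0.689

ln β = -0.69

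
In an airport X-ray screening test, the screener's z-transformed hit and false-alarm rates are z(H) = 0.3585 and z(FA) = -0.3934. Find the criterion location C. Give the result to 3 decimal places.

C = 0.017

c = −½·[z(H) + z(FA)] = −½·(0.3585 + (-0.3934)) = 0.01745
c > 0: the screener has a conservative response bias.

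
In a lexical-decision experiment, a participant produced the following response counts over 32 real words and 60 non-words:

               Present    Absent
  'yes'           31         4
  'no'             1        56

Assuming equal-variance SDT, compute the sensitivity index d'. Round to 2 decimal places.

H = 31/32 = 0.9688
FA = 4/60 = 0.0667
z(H) = 1.8634
z(FA) = -1.5008
d' = z(H) − z(FA) = 1.8634 − (-1.5008) = 3.3642

d' = 3.36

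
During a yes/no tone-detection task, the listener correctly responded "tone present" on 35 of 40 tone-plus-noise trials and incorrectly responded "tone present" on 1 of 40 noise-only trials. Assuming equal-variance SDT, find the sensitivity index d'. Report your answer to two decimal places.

H = 35/40 = 0.8750
FA = 1/40 = 0.0250
z(H) = z(0.8750) = 1.1503
z(FA) = z(0.0250) = -1.9600
d' = z(H) − z(FA) = 1.1503 − (-1.9600) = 3.1103

d' = 3.11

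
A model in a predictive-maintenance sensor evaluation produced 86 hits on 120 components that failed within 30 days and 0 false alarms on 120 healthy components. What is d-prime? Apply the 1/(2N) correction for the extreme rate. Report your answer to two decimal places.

d-prime = 3.21

The false-alarm rate is 0/120 = 0, so apply the 1/(2N) correction: FA → 1/(2·120) = 0.00417.
z(H) = z(0.71667) = 0.573
z(FA) = z(0.00417) = -2.638
d' = 0.573 − (-2.638) = 3.211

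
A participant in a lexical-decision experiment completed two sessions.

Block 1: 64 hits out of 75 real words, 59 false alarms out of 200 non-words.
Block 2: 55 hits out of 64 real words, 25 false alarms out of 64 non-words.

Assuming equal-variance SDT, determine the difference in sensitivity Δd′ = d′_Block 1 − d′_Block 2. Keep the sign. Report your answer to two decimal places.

Δd′ = 0.23

Block 1: z(0.8533) = 1.051, z(0.2950) = -0.539, d' = 1.590
Block 2: z(0.8594) = 1.078, z(0.3906) = -0.278, d' = 1.356
Δd' = d'_Block 1 − d'_Block 2 = 1.590 − 1.356 = 0.234
Block 1 has the higher sensitivity.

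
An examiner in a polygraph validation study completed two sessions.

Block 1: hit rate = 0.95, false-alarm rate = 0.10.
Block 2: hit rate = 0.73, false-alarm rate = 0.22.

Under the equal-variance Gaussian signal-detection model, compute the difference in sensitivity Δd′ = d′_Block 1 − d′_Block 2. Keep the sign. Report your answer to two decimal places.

Δd′ = 1.54

Block 1: z(0.95) = 1.645, z(0.10) = -1.282, d' = 2.927
Block 2: z(0.73) = 0.613, z(0.22) = -0.772, d' = 1.385
Δd' = d'_Block 1 − d'_Block 2 = 2.927 − 1.385 = 1.542
Block 1 has the higher sensitivity.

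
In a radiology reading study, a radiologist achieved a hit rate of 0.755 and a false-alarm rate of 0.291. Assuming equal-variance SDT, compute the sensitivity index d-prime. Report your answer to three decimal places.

z(H) = 0.6903
z(FA) = -0.5505
d' = z(H) − z(FA) = 0.6903 − (-0.5505) = 1.2408

d-prime = 1.241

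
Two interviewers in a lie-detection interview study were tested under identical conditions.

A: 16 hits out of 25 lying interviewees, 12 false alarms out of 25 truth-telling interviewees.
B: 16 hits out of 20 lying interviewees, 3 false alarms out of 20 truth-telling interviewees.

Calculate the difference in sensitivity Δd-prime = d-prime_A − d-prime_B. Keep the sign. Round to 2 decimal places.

A: z(0.6400) = 0.358, z(0.4800) = -0.050, d' = 0.408
B: z(0.8000) = 0.842, z(0.1500) = -1.036, d' = 1.878
Δd' = d'_A − d'_B = 0.408 − 1.878 = -1.470
B has the higher sensitivity.

Δd-prime = -1.47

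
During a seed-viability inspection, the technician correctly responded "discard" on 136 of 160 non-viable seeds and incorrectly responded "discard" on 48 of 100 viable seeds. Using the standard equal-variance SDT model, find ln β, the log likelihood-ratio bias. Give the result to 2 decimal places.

H = 136/160 = 0.8500
FA = 48/100 = 0.4800
Φ⁻¹(H) = Φ⁻¹(0.8500) = 1.036
Φ⁻¹(FA) = Φ⁻¹(0.4800) = -0.050
ln β = −½·[z(H)² − z(FA)²] = −0.5 × (1.073 − 0.003) = -0.535

ln β = -0.54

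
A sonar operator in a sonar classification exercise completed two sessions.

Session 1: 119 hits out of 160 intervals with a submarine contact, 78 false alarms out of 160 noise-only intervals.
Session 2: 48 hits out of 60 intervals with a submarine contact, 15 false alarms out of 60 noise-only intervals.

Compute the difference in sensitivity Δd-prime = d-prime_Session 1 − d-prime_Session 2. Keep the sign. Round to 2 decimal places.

Δd-prime = -0.83

Session 1: z(0.7438) = 0.655, z(0.4875) = -0.031, d' = 0.686
Session 2: z(0.8000) = 0.842, z(0.2500) = -0.674, d' = 1.516
Δd' = d'_Session 1 − d'_Session 2 = 0.686 − 1.516 = -0.830
Session 2 has the higher sensitivity.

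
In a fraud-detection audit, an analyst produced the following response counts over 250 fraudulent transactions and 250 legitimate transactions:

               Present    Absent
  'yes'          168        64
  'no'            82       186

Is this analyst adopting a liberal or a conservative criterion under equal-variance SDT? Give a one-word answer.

conservative

z(H) = 0.445, z(FA) = -0.656
c = −½·(z(H) + z(FA)) = 0.1055
c > 0 → conservative criterion (biased toward responding “no”).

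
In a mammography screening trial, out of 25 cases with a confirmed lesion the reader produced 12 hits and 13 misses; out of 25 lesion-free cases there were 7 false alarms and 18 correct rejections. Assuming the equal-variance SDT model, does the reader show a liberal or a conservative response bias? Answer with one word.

conservative

z(H) = -0.050, z(FA) = -0.583
c = −½·(z(H) + z(FA)) = 0.3165
c > 0 → conservative criterion (biased toward responding “no”).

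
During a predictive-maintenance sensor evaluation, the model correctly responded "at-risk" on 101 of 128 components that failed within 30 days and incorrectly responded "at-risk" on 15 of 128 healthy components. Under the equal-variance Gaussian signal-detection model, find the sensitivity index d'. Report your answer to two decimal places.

d' = 1.99

H = 101/128 = 0.7891
FA = 15/128 = 0.1172
Φ⁻¹(H) = Φ⁻¹(0.7891) = 0.8033
Φ⁻¹(FA) = Φ⁻¹(0.1172) = -1.1891
d' = z(H) − z(FA) = 0.8033 − (-1.1891) = 1.9924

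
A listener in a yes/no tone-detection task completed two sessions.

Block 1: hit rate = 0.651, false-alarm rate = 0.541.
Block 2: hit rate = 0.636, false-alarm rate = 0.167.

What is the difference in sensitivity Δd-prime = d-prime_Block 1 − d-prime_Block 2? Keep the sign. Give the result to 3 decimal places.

Δd-prime = -1.029

Block 1: z(0.651) = 0.3880, z(0.541) = 0.1030, d' = 0.2850
Block 2: z(0.636) = 0.3478, z(0.167) = -0.9661, d' = 1.3139
Δd' = d'_Block 1 − d'_Block 2 = 0.2850 − 1.3139 = -1.0289
Block 2 has the higher sensitivity.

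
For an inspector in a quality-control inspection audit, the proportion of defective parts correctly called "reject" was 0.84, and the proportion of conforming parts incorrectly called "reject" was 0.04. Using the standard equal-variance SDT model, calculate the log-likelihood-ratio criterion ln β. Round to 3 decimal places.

z(H) = z(0.84) = 0.9945
z(FA) = z(0.04) = -1.7507
ln β = −½·[z(H)² − z(FA)²] = −0.5 × (0.9890 − 3.0650) = 1.0380

ln β = 1.038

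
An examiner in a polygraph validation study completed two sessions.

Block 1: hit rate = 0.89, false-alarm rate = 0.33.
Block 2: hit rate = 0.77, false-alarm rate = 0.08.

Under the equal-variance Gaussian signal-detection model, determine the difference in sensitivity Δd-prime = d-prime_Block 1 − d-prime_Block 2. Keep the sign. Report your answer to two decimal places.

Block 1: z(0.89) = 1.227, z(0.33) = -0.440, d' = 1.667
Block 2: z(0.77) = 0.739, z(0.08) = -1.405, d' = 2.144
Δd' = d'_Block 1 − d'_Block 2 = 1.667 − 2.144 = -0.477
Block 2 has the higher sensitivity.

Δd-prime = -0.48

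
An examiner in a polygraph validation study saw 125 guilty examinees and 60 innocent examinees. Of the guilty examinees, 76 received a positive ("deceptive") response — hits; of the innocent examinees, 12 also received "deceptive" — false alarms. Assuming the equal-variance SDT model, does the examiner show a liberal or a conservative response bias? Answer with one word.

z(H) = 0.274, z(FA) = -0.842
c = −½·(z(H) + z(FA)) = 0.284
c > 0 → conservative criterion (biased toward responding “no”).

conservative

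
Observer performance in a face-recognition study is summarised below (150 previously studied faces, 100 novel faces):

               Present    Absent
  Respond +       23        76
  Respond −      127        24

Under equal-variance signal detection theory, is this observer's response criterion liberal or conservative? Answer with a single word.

z(H) = -1.022, z(FA) = 0.706
c = −½·(z(H) + z(FA)) = 0.158
c > 0 → conservative criterion (biased toward responding “no”).

conservative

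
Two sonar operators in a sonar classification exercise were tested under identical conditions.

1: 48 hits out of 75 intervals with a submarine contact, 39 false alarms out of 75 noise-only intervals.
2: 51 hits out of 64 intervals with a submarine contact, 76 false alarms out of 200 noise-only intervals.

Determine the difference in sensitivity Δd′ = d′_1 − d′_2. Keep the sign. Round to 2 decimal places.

1: z(0.6400) = 0.358, z(0.5200) = 0.050, d' = 0.308
2: z(0.7969) = 0.831, z(0.3800) = -0.305, d' = 1.136
Δd' = d'_1 − d'_2 = 0.308 − 1.136 = -0.828
2 has the higher sensitivity.

Δd′ = -0.83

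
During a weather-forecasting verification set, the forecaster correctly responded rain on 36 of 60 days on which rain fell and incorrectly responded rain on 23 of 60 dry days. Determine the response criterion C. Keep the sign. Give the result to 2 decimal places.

C = 0.02

H = 36/60 = 0.6000
FA = 23/60 = 0.3833
z(H) = z(0.6000) = 0.253
z(FA) = z(0.3833) = -0.297
c = −½·[z(H) + z(FA)] = −0.5 × (0.253 + (-0.297)) = 0.022
c > 0: the forecaster has a conservative response bias.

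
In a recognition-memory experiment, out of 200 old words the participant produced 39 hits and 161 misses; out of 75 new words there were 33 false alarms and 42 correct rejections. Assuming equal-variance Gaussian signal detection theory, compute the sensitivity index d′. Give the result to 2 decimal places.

H = 39/200 = 0.1950
FA = 33/75 = 0.4400
z(H) = z(0.1950) = -0.860
z(FA) = z(0.4400) = -0.151
d' = z(H) − z(FA) = -0.860 − (-0.151) = -0.709

d′ = -0.71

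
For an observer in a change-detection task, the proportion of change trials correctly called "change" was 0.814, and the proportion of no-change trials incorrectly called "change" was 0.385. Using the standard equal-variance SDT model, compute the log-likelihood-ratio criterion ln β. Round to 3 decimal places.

ln β = -0.356

Φ⁻¹(H) = 0.8927
Φ⁻¹(FA) = -0.2924
ln β = −½·[z(H)² − z(FA)²] = −0.5 × (0.7969 − 0.0855) = -0.3557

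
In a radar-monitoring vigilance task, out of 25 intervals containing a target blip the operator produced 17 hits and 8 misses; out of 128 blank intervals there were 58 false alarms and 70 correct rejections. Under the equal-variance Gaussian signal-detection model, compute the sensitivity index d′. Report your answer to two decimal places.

H = 17/25 = 0.6800
FA = 58/128 = 0.4531
z(H) = z(0.6800) = 0.468
z(FA) = z(0.4531) = -0.118
d' = z(H) − z(FA) = 0.468 − (-0.118) = 0.586

d′ = 0.59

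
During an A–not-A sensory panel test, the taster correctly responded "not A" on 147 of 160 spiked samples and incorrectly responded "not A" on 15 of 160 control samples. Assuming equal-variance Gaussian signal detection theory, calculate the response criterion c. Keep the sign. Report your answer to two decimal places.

c = -0.04

H = 147/160 = 0.9187
FA = 15/160 = 0.0938
z(H) = z(0.9187) = 1.396
z(FA) = z(0.0938) = -1.318
c = −½·[z(H) + z(FA)] = −0.5 × (1.396 + (-1.318)) = -0.039
c < 0: the taster has a liberal response bias.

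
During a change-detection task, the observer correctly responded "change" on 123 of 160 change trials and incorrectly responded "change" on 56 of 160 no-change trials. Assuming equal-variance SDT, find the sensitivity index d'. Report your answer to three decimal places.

d' = 1.120

H = 123/160 = 0.7688
FA = 56/160 = 0.3500
z(H) = 0.7349
z(FA) = -0.3853
d' = z(H) − z(FA) = 0.7349 − (-0.3853) = 1.1202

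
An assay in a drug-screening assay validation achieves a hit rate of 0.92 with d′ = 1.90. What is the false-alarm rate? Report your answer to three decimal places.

false-alarm rate = 0.310

z(hit rate) = z(0.92) = 1.4051
z(FA) = z(H) − d' = 1.4051 − 1.90 = -0.4949
false-alarm rate = Φ(-0.4949) = 0.3103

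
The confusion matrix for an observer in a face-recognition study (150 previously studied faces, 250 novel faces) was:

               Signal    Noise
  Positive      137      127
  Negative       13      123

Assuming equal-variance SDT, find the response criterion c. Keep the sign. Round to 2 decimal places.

c = -0.69

H = 137/150 = 0.9133
FA = 127/250 = 0.5080
z(H) = 1.3614
z(FA) = 0.0201
c = −½·[z(H) + z(FA)] = −0.5 × (1.3614 + 0.0201) = -0.69075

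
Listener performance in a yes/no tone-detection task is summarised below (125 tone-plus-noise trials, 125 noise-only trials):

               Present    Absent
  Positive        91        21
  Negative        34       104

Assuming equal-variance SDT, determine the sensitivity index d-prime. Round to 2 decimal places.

d-prime = 1.57

H = 91/125 = 0.7280
FA = 21/125 = 0.1680
z(H) = z(0.7280) = 0.6068
z(FA) = z(0.1680) = -0.9621
d' = z(H) − z(FA) = 0.6068 − (-0.9621) = 1.5689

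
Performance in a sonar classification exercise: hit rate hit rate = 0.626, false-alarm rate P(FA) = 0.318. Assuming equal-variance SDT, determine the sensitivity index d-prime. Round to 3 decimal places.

d-prime = 0.795

Φ⁻¹(H) = Φ⁻¹(0.626) = 0.3213
Φ⁻¹(FA) = Φ⁻¹(0.318) = -0.4733
d' = z(H) − z(FA) = 0.3213 − (-0.4733) = 0.7946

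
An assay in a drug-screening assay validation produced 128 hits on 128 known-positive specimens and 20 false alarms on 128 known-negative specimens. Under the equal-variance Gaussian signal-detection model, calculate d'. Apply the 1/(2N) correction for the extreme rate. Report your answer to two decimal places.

d' = 3.67

The hit rate is 128/128 = 1, so apply the 1/(2N) correction: H → 1 − 1/(2·128) = 0.99609.
z(H) = z(0.99609) = 2.660
z(FA) = z(0.15625) = -1.010
d' = 2.660 − (-1.010) = 3.670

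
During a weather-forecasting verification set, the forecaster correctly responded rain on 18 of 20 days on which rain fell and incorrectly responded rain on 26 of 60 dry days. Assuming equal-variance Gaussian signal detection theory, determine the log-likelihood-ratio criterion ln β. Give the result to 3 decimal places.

ln β = -0.807

H = 18/20 = 0.9000
FA = 26/60 = 0.4333
z(H) = 1.2816
z(FA) = -0.1680
ln β = −½·[z(H)² − z(FA)²] = −0.5 × (1.6425 − 0.0282) = -0.80715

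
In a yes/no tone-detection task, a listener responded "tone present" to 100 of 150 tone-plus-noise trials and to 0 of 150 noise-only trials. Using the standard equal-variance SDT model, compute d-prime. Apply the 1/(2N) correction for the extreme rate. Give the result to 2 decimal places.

d-prime = 3.14

The false-alarm rate is 0/150 = 0, so apply the 1/(2N) correction: FA → 1/(2·150) = 0.00333.
z(H) = z(0.66667) = 0.431
z(FA) = z(0.00333) = -2.713
d' = 0.431 − (-2.713) = 3.144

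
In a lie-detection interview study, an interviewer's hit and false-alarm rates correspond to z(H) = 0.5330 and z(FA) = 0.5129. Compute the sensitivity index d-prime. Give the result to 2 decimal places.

d-prime = 0.02

d' = z(H) − z(FA) = 0.5330 − 0.5129 = 0.0201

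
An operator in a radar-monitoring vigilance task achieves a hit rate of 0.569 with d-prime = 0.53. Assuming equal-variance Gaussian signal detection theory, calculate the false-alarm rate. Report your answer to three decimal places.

false-alarm rate = 0.361

z(hit rate) = z(0.569) = 0.1738
z(FA) = z(H) − d' = 0.1738 − 0.53 = -0.3562
false-alarm rate = Φ(-0.3562) = 0.3608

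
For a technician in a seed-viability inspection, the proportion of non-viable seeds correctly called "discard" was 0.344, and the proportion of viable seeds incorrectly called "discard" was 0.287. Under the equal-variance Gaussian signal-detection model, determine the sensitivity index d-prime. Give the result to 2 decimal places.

z(H) = -0.4016
z(FA) = -0.5622
d' = z(H) − z(FA) = -0.4016 − (-0.5622) = 0.1606

d-prime = 0.16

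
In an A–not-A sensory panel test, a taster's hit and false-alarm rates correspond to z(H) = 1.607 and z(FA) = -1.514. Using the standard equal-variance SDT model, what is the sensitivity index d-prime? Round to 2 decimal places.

d-prime = 3.12

d' = z(H) − z(FA) = 1.607 − (-1.514) = 3.121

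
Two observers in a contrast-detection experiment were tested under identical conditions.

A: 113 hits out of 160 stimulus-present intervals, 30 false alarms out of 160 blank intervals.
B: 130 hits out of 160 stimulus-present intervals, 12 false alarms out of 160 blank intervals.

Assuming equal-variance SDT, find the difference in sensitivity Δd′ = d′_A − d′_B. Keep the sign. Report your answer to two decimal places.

A: z(0.7063) = 0.543, z(0.1875) = -0.887, d' = 1.430
B: z(0.8125) = 0.887, z(0.0750) = -1.440, d' = 2.327
Δd' = d'_A − d'_B = 1.430 − 2.327 = -0.897
B has the higher sensitivity.

Δd′ = -0.90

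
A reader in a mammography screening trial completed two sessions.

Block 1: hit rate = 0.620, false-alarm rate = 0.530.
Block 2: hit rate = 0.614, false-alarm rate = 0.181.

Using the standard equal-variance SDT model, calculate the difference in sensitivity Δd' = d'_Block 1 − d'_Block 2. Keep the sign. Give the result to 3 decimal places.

Δd' = -0.971

Block 1: z(0.620) = 0.3055, z(0.530) = 0.0753, d' = 0.2302
Block 2: z(0.614) = 0.2898, z(0.181) = -0.9116, d' = 1.2014
Δd' = d'_Block 1 − d'_Block 2 = 0.2302 − 1.2014 = -0.9712
Block 2 has the higher sensitivity.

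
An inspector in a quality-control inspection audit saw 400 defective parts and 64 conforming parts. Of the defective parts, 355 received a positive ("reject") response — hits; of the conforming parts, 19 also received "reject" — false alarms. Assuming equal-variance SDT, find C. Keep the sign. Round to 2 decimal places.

C = -0.34

H = 355/400 = 0.8875
FA = 19/64 = 0.2969
Φ⁻¹(H) = 1.213
Φ⁻¹(FA) = -0.533
c = −½·[z(H) + z(FA)] = −0.5 × (1.213 + (-0.533)) = -0.340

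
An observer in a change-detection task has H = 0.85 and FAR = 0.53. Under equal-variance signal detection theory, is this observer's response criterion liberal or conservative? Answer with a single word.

z(H) = 1.036, z(FA) = 0.075
c = −½·(z(H) + z(FA)) = -0.5555
c < 0 → liberal criterion (biased toward responding “yes”).

liberal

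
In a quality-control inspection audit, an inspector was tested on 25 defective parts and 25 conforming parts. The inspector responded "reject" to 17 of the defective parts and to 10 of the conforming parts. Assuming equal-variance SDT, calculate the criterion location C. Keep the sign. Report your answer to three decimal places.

H = 17/25 = 0.6800
FA = 10/25 = 0.4000
z(H) = z(0.6800) = 0.4677
z(FA) = z(0.4000) = -0.2533
c = −½·[z(H) + z(FA)] = −0.5 × (0.4677 + (-0.2533)) = -0.1072

C = -0.107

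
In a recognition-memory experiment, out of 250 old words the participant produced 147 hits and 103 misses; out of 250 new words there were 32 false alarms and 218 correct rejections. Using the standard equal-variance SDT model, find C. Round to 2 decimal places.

C = 0.46

H = 147/250 = 0.5880
FA = 32/250 = 0.1280
z(H) = z(0.5880) = 0.2224
z(FA) = z(0.1280) = -1.1359
c = −½·[z(H) + z(FA)] = −0.5 × (0.2224 + (-1.1359)) = 0.45675
c > 0: the participant has a conservative response bias.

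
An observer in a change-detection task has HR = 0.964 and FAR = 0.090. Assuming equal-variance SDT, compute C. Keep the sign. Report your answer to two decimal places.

z(H) = 1.799
z(FA) = -1.341
c = −½·[z(H) + z(FA)] = −0.5 × (1.799 + (-1.341)) = -0.229

C = -0.23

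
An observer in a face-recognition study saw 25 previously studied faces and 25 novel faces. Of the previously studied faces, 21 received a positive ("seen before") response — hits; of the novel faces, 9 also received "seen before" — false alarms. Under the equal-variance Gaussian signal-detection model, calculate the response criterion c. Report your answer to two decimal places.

c = -0.32

H = 21/25 = 0.8400
FA = 9/25 = 0.3600
z(H) = 0.9945
z(FA) = -0.3585
c = −½·[z(H) + z(FA)] = −0.5 × (0.9945 + (-0.3585)) = -0.3180
c < 0: the observer has a liberal response bias.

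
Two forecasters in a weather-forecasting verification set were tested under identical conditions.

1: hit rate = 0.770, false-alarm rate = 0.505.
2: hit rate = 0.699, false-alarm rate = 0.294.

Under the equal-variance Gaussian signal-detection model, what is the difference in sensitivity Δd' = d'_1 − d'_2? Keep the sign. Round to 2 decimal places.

Δd' = -0.34

1: z(0.770) = 0.739, z(0.505) = 0.013, d' = 0.726
2: z(0.699) = 0.522, z(0.294) = -0.542, d' = 1.064
Δd' = d'_1 − d'_2 = 0.726 − 1.064 = -0.338
2 has the higher sensitivity.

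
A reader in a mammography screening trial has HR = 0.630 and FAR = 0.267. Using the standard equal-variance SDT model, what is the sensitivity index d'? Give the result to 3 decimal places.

d' = 0.954

z(H) = 0.3319
z(FA) = -0.6219
d' = z(H) − z(FA) = 0.3319 − (-0.6219) = 0.9538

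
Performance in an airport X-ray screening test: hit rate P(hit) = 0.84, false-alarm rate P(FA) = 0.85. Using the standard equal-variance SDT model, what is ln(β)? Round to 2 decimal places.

z(H) = 0.994
z(FA) = 1.036
ln β = −½·[z(H)² − z(FA)²] = −0.5 × (0.988 − 1.073) = 0.0425

ln β = 0.04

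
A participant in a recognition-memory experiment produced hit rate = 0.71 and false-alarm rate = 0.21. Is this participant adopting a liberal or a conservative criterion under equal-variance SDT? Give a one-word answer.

z(H) = 0.553, z(FA) = -0.806
c = −½·(z(H) + z(FA)) = 0.1265
c > 0 → conservative criterion (biased toward responding “no”).

conservative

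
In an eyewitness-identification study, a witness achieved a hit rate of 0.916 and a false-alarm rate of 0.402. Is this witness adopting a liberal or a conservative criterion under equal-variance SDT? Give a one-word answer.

liberal

z(H) = 1.379, z(FA) = -0.248
c = −½·(z(H) + z(FA)) = -0.5655
c < 0 → liberal criterion (biased toward responding “yes”).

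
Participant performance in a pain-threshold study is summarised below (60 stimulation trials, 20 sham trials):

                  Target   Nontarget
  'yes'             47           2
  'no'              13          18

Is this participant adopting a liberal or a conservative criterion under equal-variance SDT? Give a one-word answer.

z(H) = 0.784, z(FA) = -1.282
c = −½·(z(H) + z(FA)) = 0.249
c > 0 → conservative criterion (biased toward responding “no”).

conservative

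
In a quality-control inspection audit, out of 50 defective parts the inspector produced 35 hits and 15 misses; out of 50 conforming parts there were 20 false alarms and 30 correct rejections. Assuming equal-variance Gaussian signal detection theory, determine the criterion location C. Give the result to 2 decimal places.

C = -0.14

H = 35/50 = 0.7000
FA = 20/50 = 0.4000
Φ⁻¹(H) = Φ⁻¹(0.7000) = 0.524
Φ⁻¹(FA) = Φ⁻¹(0.4000) = -0.253
c = −½·[z(H) + z(FA)] = −0.5 × (0.524 + (-0.253)) = -0.1355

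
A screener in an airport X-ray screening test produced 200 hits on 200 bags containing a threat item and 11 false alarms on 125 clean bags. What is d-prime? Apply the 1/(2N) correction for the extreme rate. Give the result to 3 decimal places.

The hit rate is 200/200 = 1, so apply the 1/(2N) correction: H → 1 − 1/(2·200) = 0.99750.
z(H) = z(0.99750) = 2.8070
z(FA) = z(0.08800) = -1.3532
d' = 2.8070 − (-1.3532) = 4.1602

d-prime = 4.160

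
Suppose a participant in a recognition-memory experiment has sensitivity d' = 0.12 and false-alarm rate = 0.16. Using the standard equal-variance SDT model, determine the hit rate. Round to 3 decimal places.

hit rate = 0.191

z(false-alarm rate) = z(0.16) = -0.9945
z(H) = z(FA) + d' = -0.9945 + 0.12 = -0.8745
hit rate = Φ(-0.8745) = 0.1909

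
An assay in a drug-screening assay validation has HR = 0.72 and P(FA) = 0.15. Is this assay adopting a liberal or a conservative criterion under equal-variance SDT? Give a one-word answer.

conservative

z(H) = 0.583, z(FA) = -1.036
c = −½·(z(H) + z(FA)) = 0.2265
c > 0 → conservative criterion (biased toward responding “no”).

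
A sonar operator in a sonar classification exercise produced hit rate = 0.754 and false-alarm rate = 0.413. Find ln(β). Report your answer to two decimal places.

Φ⁻¹(H) = Φ⁻¹(0.754) = 0.687
Φ⁻¹(FA) = Φ⁻¹(0.413) = -0.220
ln β = −½·[z(H)² − z(FA)²] = −0.5 × (0.472 − 0.048) = -0.212

ln β = -0.21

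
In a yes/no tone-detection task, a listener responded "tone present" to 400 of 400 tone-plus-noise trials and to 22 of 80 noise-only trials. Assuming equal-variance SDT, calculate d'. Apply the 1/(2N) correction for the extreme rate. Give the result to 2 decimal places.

d' = 3.62

The hit rate is 400/400 = 1, so apply the 1/(2N) correction: H → 1 − 1/(2·400) = 0.99875.
z(H) = z(0.99875) = 3.023
z(FA) = z(0.27500) = -0.598
d' = 3.023 − (-0.598) = 3.621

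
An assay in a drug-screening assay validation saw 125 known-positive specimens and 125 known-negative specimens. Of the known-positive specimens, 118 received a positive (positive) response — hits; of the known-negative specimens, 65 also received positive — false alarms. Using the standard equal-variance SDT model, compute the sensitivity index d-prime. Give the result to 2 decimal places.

d-prime = 1.54

H = 118/125 = 0.9440
FA = 65/125 = 0.5200
z(H) = 1.589
z(FA) = 0.050
d' = z(H) − z(FA) = 1.589 − 0.050 = 1.539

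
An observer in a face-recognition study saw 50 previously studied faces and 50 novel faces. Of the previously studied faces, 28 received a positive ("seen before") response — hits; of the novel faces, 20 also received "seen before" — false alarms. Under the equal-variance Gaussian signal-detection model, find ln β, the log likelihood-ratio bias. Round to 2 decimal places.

ln β = 0.02

H = 28/50 = 0.5600
FA = 20/50 = 0.4000
Φ⁻¹(H) = Φ⁻¹(0.5600) = 0.151
Φ⁻¹(FA) = Φ⁻¹(0.4000) = -0.253
ln β = −½·[z(H)² − z(FA)²] = −0.5 × (0.023 − 0.064) = 0.0205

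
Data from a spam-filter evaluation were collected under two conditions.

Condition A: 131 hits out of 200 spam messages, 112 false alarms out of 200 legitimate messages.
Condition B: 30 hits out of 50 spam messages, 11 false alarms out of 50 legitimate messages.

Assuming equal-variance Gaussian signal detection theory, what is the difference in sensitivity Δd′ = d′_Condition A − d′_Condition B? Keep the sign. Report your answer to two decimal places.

Δd′ = -0.78

Condition A: z(0.6550) = 0.399, z(0.5600) = 0.151, d' = 0.248
Condition B: z(0.6000) = 0.253, z(0.2200) = -0.772, d' = 1.025
Δd' = d'_Condition A − d'_Condition B = 0.248 − 1.025 = -0.777
Condition B has the higher sensitivity.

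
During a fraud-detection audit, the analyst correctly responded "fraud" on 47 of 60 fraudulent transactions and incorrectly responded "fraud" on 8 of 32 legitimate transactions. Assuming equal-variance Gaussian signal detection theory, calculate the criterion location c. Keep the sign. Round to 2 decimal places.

c = -0.05

H = 47/60 = 0.7833
FA = 8/32 = 0.2500
Φ⁻¹(H) = Φ⁻¹(0.7833) = 0.783
Φ⁻¹(FA) = Φ⁻¹(0.2500) = -0.674
c = −½·[z(H) + z(FA)] = −0.5 × (0.783 + (-0.674)) = -0.0545
c < 0: the analyst has a liberal response bias.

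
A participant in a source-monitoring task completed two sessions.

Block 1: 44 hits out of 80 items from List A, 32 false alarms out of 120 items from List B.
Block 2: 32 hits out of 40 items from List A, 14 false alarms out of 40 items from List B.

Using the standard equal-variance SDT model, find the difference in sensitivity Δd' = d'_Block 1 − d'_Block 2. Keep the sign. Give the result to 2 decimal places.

Block 1: z(0.5500) = 0.126, z(0.2667) = -0.623, d' = 0.749
Block 2: z(0.8000) = 0.842, z(0.3500) = -0.385, d' = 1.227
Δd' = d'_Block 1 − d'_Block 2 = 0.749 − 1.227 = -0.478
Block 2 has the higher sensitivity.

Δd' = -0.48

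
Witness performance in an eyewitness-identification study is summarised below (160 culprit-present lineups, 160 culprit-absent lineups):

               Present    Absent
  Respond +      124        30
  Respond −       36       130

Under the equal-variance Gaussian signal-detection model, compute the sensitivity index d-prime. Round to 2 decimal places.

H = 124/160 = 0.7750
FA = 30/160 = 0.1875
Φ⁻¹(H) = 0.755
Φ⁻¹(FA) = -0.887
d' = z(H) − z(FA) = 0.755 − (-0.887) = 1.642

d-prime = 1.64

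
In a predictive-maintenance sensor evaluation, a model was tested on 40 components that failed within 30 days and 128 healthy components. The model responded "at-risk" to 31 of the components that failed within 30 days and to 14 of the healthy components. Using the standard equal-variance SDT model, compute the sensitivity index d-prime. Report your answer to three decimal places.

H = 31/40 = 0.7750
FA = 14/128 = 0.1094
z(H) = z(0.7750) = 0.7554
z(FA) = z(0.1094) = -1.2297
d' = z(H) − z(FA) = 0.7554 − (-1.2297) = 1.9851

d-prime = 1.985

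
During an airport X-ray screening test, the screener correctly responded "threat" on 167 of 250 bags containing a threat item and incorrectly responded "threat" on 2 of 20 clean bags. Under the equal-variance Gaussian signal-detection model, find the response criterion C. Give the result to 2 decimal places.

H = 167/250 = 0.6680
FA = 2/20 = 0.1000
Φ⁻¹(H) = Φ⁻¹(0.6680) = 0.434
Φ⁻¹(FA) = Φ⁻¹(0.1000) = -1.282
c = −½·[z(H) + z(FA)] = −0.5 × (0.434 + (-1.282)) = 0.424

C = 0.42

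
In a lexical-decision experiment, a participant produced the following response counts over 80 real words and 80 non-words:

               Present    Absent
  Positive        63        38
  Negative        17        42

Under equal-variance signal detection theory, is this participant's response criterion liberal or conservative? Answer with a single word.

z(H) = 0.798, z(FA) = -0.063
c = −½·(z(H) + z(FA)) = -0.3675
c < 0 → liberal criterion (biased toward responding “yes”).

liberal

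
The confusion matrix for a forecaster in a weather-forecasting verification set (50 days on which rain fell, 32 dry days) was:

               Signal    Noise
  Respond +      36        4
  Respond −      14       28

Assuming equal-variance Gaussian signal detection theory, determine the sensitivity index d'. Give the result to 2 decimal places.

H = 36/50 = 0.7200
FA = 4/32 = 0.1250
z(H) = 0.5828
z(FA) = -1.1503
d' = z(H) − z(FA) = 0.5828 − (-1.1503) = 1.7331

d' = 1.73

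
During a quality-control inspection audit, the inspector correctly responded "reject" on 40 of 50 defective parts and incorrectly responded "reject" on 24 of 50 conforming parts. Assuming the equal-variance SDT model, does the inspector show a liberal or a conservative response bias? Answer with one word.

z(H) = 0.842, z(FA) = -0.050
c = −½·(z(H) + z(FA)) = -0.396
c < 0 → liberal criterion (biased toward responding “yes”).

liberal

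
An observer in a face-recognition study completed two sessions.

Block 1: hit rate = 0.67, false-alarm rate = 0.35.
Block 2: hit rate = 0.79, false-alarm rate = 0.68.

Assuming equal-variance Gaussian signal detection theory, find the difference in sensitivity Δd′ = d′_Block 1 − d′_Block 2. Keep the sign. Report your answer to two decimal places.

Δd′ = 0.49

Block 1: z(0.67) = 0.440, z(0.35) = -0.385, d' = 0.825
Block 2: z(0.79) = 0.806, z(0.68) = 0.468, d' = 0.338
Δd' = d'_Block 1 − d'_Block 2 = 0.825 − 0.338 = 0.487
Block 1 has the higher sensitivity.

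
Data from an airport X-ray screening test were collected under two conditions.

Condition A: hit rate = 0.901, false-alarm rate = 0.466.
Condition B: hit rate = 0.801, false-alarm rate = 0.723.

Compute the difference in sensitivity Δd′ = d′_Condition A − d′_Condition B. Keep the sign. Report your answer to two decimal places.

Condition A: z(0.901) = 1.287, z(0.466) = -0.085, d' = 1.372
Condition B: z(0.801) = 0.845, z(0.723) = 0.592, d' = 0.253
Δd' = d'_Condition A − d'_Condition B = 1.372 − 0.253 = 1.119
Condition A has the higher sensitivity.

Δd′ = 1.12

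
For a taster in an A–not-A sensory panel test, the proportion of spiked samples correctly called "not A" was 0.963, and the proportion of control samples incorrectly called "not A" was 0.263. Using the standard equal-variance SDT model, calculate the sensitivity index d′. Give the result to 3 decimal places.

z(H) = 1.7866
z(FA) = -0.6341
d' = z(H) − z(FA) = 1.7866 − (-0.6341) = 2.4207

d′ = 2.421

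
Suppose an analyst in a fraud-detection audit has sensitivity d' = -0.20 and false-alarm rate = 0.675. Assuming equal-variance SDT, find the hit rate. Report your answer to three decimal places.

z(false-alarm rate) = z(0.675) = 0.4538
z(H) = z(FA) + d' = 0.4538 + (-0.20) = 0.2538
hit rate = Φ(0.2538) = 0.6002

hit rate = 0.600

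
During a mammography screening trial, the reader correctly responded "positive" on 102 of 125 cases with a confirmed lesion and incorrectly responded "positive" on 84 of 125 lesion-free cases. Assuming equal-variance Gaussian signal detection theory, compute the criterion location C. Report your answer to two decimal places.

C = -0.67

H = 102/125 = 0.8160
FA = 84/125 = 0.6720
z(H) = z(0.8160) = 0.900
z(FA) = z(0.6720) = 0.445
c = −½·[z(H) + z(FA)] = −0.5 × (0.900 + 0.445) = -0.6725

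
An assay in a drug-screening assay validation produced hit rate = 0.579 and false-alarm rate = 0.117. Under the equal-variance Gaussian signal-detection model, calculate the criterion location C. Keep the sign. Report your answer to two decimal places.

C = 0.50

Φ⁻¹(H) = Φ⁻¹(0.579) = 0.1993
Φ⁻¹(FA) = Φ⁻¹(0.117) = -1.1901
c = −½·[z(H) + z(FA)] = −0.5 × (0.1993 + (-1.1901)) = 0.4954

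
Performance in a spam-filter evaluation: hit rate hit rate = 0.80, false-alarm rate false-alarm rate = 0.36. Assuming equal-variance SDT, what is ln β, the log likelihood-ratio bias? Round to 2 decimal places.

ln β = -0.29

z(0.80) = 0.842, z(0.36) = -0.358
ln β = −½·[z(H)² − z(FA)²] = −0.5 × (0.709 − 0.128) = -0.2905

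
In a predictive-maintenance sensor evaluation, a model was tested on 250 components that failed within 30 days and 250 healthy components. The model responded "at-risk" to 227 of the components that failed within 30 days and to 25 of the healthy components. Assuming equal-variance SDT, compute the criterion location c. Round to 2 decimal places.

H = 227/250 = 0.9080
FA = 25/250 = 0.1000
z(0.9080) = 1.3285, z(0.1000) = -1.2816
c = −½·[z(H) + z(FA)] = −0.5 × (1.3285 + (-1.2816)) = -0.02345
c < 0: the model has a liberal response bias.

c = -0.02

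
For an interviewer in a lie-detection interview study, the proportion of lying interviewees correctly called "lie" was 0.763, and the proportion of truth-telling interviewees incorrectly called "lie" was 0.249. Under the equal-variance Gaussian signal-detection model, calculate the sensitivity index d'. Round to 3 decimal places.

d' = 1.394

z(H) = z(0.763) = 0.7160
z(FA) = z(0.249) = -0.6776
d' = z(H) − z(FA) = 0.7160 − (-0.6776) = 1.3936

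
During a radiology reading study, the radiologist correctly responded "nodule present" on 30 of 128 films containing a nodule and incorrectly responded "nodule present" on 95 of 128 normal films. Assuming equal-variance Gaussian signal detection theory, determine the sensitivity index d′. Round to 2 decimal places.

d′ = -1.37

H = 30/128 = 0.2344
FA = 95/128 = 0.7422
z(0.2344) = -0.724, z(0.7422) = 0.650
d' = z(H) − z(FA) = -0.724 − 0.650 = -1.374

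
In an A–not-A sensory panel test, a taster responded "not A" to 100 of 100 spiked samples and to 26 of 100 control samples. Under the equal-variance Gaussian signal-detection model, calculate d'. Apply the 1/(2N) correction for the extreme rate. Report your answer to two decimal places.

d' = 3.22

The hit rate is 100/100 = 1, so apply the 1/(2N) correction: H → 1 − 1/(2·100) = 0.99500.
z(H) = z(0.99500) = 2.576
z(FA) = z(0.26000) = -0.643
d' = 2.576 − (-0.643) = 3.219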